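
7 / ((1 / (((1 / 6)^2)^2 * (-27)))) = -7 / 48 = -0.15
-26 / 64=-13 / 32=-0.41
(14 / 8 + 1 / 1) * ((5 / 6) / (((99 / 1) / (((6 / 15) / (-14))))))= -1 / 1512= -0.00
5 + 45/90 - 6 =-1/2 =-0.50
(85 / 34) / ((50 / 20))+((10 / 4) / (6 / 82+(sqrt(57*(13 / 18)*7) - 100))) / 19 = 1.00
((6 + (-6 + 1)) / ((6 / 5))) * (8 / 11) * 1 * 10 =200 / 33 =6.06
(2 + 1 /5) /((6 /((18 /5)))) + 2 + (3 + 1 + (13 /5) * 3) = 378 /25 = 15.12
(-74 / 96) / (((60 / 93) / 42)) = -8029 / 160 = -50.18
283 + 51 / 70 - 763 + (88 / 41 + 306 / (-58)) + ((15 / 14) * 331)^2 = 145989429391 / 1165220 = 125289.16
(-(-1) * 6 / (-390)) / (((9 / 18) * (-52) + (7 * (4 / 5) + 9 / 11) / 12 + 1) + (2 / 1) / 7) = 0.00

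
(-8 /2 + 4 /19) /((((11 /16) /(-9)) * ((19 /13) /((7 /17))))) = 943488 /67507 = 13.98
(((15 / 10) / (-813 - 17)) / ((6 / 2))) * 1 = -1 / 1660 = -0.00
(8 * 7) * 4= 224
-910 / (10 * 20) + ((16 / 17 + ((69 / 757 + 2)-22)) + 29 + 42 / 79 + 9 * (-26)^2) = 123828375879 / 20333020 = 6090.01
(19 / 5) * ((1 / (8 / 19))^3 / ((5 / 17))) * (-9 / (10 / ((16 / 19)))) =-1049427 / 8000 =-131.18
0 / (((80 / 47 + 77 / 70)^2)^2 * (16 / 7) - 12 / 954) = 0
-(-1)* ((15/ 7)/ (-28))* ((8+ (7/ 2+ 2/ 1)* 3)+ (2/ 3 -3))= -95/ 56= -1.70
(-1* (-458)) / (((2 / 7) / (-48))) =-76944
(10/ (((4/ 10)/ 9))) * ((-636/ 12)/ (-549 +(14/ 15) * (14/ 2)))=178875/ 8137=21.98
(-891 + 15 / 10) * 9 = -16011 / 2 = -8005.50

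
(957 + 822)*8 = 14232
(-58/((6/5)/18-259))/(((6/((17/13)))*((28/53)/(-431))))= -56307995/1413776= -39.83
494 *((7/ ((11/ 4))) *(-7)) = -96824/ 11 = -8802.18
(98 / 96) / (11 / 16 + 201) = 7 / 1383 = 0.01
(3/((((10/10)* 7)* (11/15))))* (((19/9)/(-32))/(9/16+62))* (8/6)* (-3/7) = 0.00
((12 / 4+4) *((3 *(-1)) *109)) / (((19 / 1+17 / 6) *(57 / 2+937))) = -27468 / 252961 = -0.11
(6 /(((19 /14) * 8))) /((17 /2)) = 21 /323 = 0.07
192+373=565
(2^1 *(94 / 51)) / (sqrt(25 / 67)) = 188 *sqrt(67) / 255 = 6.03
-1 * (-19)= 19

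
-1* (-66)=66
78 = 78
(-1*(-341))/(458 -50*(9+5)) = -31/22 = -1.41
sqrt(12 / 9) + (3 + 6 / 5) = 5.35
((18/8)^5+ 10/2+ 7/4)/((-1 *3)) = -21.47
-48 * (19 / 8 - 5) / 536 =63 / 268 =0.24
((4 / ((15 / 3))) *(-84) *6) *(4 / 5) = -8064 / 25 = -322.56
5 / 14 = 0.36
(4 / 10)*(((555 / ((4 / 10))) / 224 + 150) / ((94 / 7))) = 13995 / 3008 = 4.65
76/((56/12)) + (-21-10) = -103/7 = -14.71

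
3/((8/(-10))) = -15/4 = -3.75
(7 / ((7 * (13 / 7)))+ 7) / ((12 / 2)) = 1.26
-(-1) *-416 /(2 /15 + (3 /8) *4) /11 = -12480 /539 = -23.15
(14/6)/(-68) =-7/204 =-0.03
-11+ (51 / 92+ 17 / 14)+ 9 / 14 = -5531 / 644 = -8.59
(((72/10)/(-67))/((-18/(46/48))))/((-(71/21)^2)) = -3381/6754940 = -0.00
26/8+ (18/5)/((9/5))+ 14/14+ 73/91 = 2567/364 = 7.05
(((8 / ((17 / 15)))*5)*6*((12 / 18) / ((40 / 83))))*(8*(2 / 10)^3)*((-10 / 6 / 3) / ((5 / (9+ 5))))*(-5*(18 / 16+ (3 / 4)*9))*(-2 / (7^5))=-0.14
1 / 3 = 0.33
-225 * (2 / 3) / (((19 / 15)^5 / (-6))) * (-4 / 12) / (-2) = 113906250 / 2476099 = 46.00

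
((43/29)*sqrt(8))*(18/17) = 1548*sqrt(2)/493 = 4.44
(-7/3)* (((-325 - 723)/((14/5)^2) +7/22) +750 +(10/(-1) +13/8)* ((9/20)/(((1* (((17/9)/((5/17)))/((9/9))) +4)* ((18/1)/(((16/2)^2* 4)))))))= -219733/154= -1426.84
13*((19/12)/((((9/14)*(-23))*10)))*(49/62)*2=-84721/385020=-0.22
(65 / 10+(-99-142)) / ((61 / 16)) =-3752 / 61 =-61.51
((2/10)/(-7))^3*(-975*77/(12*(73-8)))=11/4900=0.00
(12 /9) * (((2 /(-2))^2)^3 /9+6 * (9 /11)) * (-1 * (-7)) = 13916 /297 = 46.86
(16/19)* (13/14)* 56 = 832/19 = 43.79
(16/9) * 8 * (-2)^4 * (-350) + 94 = -715954/9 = -79550.44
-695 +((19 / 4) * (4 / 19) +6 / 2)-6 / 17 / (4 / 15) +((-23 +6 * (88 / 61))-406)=-2307673 / 2074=-1112.67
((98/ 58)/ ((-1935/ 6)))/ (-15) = 98/ 280575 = 0.00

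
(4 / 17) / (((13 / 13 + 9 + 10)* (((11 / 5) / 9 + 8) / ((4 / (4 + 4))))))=9 / 12614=0.00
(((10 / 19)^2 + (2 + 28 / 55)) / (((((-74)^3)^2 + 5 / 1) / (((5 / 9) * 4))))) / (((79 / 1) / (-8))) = -1770176 / 463617484453721961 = -0.00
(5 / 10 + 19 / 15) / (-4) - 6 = -6.44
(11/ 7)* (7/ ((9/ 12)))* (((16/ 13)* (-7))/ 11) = -11.49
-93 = -93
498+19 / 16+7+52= 8931 / 16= 558.19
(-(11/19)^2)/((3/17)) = -1.90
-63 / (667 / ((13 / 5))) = -819 / 3335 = -0.25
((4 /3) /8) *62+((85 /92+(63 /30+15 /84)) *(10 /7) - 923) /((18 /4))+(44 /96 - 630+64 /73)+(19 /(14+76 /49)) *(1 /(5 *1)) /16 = -12373762987477 /15045720480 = -822.41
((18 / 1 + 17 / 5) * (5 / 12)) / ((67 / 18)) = 321 / 134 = 2.40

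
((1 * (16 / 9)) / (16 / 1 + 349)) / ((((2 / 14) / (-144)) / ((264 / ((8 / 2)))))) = -118272 / 365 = -324.03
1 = 1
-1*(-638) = 638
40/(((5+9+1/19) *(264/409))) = 38855/8811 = 4.41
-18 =-18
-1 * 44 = -44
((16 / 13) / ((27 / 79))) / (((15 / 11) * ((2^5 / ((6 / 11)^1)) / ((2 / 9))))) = 158 / 15795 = 0.01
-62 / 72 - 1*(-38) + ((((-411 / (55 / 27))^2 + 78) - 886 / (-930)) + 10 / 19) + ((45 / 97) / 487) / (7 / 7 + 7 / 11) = 40825.18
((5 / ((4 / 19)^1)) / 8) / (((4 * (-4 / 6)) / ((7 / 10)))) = -399 / 512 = -0.78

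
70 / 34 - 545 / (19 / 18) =-166105 / 323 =-514.26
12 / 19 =0.63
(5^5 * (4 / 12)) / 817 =3125 / 2451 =1.27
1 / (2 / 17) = 17 / 2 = 8.50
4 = 4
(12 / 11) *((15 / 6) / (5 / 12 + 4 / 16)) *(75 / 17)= 3375 / 187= 18.05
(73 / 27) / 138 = 73 / 3726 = 0.02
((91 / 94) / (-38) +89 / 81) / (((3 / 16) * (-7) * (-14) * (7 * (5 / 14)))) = 1242148 / 53164755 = 0.02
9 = 9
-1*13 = -13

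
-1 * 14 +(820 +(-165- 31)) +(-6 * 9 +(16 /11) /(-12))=18344 /33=555.88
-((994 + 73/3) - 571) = -1342/3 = -447.33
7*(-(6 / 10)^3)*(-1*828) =156492 / 125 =1251.94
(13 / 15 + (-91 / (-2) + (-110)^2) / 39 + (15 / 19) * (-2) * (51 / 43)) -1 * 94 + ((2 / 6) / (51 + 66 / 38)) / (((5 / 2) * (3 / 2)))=103643119579 / 478900890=216.42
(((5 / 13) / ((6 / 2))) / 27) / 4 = 5 / 4212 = 0.00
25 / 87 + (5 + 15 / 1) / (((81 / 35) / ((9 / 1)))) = 20375 / 261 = 78.07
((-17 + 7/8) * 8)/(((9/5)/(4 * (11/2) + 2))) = -1720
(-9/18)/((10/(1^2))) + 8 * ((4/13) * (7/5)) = 3.40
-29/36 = -0.81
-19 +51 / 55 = -994 / 55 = -18.07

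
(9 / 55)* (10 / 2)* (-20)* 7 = -1260 / 11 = -114.55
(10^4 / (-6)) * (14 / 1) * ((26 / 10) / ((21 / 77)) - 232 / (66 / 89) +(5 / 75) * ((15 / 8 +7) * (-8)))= 711592000 / 99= 7187797.98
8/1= 8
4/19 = 0.21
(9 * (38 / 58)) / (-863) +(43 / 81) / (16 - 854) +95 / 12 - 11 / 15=121902391391 / 16987827060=7.18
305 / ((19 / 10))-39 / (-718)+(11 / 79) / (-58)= 2509341750 / 15626911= 160.58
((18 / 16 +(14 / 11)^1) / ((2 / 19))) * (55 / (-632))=-20045 / 10112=-1.98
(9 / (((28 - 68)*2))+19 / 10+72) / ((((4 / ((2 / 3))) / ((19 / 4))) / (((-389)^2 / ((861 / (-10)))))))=-16971709397 / 165312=-102664.72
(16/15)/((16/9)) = 3/5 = 0.60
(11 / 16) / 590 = 11 / 9440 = 0.00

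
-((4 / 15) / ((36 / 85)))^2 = -289 / 729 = -0.40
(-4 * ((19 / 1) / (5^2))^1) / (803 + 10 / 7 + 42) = -532 / 148125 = -0.00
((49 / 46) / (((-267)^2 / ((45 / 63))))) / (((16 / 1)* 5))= 7 / 52468704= 0.00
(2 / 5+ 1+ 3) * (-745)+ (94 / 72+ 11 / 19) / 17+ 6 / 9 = -38107543 / 11628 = -3277.22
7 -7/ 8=49/ 8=6.12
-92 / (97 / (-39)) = 3588 / 97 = 36.99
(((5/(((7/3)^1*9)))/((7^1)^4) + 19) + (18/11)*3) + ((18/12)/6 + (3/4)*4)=60253315/2218524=27.16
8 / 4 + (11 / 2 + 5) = 25 / 2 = 12.50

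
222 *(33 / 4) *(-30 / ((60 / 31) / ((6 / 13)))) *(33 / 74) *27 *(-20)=41017185 / 13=3155168.08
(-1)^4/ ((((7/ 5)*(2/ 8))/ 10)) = 200/ 7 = 28.57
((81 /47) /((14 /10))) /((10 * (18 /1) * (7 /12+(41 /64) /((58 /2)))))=12528 /1109059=0.01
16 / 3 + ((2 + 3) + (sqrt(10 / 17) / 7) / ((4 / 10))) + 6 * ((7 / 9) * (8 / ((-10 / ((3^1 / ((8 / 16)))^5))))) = -435301 / 15 + 5 * sqrt(170) / 238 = -29019.79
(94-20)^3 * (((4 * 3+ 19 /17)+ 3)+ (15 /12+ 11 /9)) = 1152558362 /153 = 7533061.19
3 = 3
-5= -5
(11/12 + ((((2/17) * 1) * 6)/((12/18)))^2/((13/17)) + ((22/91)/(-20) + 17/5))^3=153672838224644591/799695573768000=192.16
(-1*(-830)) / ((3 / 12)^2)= 13280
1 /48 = 0.02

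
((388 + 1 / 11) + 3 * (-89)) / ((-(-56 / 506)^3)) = 490244931 / 5488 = 89330.34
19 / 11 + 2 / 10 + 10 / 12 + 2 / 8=1987 / 660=3.01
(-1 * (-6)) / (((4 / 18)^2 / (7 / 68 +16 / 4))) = 67797 / 136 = 498.51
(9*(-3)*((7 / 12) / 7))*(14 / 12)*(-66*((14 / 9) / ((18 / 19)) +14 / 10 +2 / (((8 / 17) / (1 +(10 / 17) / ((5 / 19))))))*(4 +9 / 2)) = 35608727 / 1440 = 24728.28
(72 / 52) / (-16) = -9 / 104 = -0.09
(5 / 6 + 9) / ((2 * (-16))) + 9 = 1669 / 192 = 8.69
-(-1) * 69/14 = 69/14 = 4.93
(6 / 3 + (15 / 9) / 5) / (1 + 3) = 7 / 12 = 0.58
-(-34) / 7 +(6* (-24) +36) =-103.14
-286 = -286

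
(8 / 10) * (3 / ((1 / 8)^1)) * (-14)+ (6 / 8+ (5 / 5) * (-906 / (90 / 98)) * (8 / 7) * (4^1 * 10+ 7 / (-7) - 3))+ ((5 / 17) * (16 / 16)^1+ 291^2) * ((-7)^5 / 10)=-48404000677 / 340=-142364707.87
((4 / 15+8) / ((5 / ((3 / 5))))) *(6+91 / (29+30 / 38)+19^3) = 241013778 / 35375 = 6813.11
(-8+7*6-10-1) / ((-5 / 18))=-414 / 5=-82.80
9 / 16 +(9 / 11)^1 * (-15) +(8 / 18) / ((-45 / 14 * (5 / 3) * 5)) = -6965731 / 594000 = -11.73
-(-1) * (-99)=-99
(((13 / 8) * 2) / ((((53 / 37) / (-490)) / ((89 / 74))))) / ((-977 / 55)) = 15590575 / 207124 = 75.27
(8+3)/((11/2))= 2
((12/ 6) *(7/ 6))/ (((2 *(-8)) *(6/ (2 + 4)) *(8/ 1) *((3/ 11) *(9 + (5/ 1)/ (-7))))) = -539/ 66816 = -0.01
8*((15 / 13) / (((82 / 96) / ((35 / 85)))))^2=2.48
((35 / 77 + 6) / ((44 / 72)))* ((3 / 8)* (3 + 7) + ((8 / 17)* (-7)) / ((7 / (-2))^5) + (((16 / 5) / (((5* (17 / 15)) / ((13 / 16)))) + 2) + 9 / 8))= 696163023 / 8979740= 77.53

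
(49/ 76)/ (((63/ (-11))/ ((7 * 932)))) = -125587/ 171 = -734.43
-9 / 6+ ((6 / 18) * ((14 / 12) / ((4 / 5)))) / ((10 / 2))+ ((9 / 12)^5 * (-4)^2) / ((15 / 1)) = -3311 / 2880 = -1.15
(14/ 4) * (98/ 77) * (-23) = -1127/ 11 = -102.45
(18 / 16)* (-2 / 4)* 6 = -27 / 8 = -3.38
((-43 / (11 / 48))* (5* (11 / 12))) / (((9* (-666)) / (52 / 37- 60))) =-932240 / 110889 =-8.41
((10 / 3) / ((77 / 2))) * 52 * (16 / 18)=8320 / 2079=4.00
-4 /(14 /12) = -24 /7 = -3.43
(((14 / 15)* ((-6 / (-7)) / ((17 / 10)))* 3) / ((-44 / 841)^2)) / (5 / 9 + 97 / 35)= 668380545 / 4311472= 155.02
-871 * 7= -6097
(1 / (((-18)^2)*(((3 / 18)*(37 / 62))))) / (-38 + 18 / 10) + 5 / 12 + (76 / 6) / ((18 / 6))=3354577 / 723276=4.64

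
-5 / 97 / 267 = -0.00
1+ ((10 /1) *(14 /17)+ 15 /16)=2767 /272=10.17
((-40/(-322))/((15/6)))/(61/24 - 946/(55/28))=-960/9255407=-0.00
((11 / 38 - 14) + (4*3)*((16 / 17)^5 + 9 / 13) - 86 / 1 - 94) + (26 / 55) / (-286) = -74916232577583 / 424352661590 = -176.54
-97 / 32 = -3.03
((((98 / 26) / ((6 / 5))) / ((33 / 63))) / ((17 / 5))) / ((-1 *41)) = -8575 / 199342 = -0.04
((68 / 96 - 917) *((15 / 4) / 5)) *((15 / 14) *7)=-329865 / 64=-5154.14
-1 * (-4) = 4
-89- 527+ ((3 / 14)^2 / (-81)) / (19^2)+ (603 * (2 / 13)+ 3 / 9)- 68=-4891716073 / 8278452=-590.90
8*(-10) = -80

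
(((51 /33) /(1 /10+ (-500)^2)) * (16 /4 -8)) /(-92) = 170 /632500253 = 0.00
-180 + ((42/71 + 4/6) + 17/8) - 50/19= -5803345/32376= -179.25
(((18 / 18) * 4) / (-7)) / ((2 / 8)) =-2.29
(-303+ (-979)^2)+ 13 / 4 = 3832565 / 4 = 958141.25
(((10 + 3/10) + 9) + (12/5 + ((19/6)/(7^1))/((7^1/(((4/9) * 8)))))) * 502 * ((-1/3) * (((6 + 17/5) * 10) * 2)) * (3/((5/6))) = -2483573.99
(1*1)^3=1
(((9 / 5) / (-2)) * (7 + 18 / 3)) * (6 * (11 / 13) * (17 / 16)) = -5049 / 80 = -63.11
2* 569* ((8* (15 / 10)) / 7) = 13656 / 7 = 1950.86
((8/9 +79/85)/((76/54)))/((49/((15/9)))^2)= 6955/4653138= 0.00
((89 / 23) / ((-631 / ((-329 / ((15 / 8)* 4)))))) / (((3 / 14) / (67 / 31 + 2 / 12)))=177501422 / 60736905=2.92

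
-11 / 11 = -1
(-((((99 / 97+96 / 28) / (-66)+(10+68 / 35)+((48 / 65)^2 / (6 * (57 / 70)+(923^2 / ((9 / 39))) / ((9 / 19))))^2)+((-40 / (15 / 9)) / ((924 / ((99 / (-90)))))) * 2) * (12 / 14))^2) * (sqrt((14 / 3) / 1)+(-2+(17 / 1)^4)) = -2239048702236309297350156782887216139946483733968043586787439859719 / 256272815197272760311988239596130306466166775348777989205625 - 8936284766485507478737998870066356717020413454695113633973267 * sqrt(42) / 256272815197272760311988239596130306466166775348777989205625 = -8737199.12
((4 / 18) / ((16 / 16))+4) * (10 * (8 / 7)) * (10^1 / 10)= 3040 / 63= 48.25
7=7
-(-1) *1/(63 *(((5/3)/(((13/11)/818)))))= 13/944790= 0.00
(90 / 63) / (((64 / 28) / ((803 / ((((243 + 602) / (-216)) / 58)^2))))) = 15753934944 / 142805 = 110317.81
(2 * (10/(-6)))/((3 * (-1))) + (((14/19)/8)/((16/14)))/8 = 1.12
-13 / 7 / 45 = -13 / 315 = -0.04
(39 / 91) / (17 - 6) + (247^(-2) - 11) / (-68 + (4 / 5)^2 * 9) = 788326831 / 3654805154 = 0.22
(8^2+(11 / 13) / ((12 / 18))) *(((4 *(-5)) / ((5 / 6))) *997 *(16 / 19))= -324846528 / 247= -1315168.13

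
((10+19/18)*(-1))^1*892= -88754/9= -9861.56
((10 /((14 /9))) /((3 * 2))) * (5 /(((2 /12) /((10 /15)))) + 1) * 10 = 225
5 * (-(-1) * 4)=20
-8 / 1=-8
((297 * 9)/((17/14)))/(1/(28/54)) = 19404/17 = 1141.41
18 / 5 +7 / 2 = 71 / 10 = 7.10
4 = 4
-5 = -5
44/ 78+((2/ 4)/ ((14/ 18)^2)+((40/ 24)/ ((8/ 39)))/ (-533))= 862105/ 626808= 1.38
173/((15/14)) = 2422/15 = 161.47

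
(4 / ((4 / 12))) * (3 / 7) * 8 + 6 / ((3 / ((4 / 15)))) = 4376 / 105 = 41.68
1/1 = 1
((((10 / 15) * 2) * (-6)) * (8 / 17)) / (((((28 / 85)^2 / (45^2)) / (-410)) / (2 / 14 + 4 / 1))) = 40931325000 / 343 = 119333309.04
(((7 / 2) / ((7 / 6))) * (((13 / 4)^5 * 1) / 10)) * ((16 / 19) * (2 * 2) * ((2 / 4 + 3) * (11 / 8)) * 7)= 600380781 / 48640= 12343.35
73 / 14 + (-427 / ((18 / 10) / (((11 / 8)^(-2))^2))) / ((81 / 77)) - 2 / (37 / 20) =-29631814801 / 502614882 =-58.96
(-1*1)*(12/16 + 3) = -15/4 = -3.75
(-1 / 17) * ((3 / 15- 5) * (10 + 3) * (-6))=-1872 / 85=-22.02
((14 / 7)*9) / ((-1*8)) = -9 / 4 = -2.25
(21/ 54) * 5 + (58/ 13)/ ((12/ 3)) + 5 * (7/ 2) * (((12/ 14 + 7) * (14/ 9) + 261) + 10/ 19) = 7104203/ 1482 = 4793.66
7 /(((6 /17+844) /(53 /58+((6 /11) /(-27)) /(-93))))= 58082353 /7665122124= 0.01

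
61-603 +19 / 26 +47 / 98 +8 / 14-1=-344756 / 637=-541.22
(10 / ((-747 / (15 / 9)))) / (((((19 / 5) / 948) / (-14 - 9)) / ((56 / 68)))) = 25438000 / 241281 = 105.43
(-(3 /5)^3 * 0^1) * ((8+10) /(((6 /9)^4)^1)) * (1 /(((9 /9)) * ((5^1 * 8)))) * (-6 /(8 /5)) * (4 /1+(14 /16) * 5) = 0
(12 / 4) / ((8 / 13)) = 39 / 8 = 4.88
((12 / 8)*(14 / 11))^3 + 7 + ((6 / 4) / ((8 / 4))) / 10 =14.03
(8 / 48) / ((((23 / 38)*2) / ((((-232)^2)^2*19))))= 522912647168 / 69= 7578444161.86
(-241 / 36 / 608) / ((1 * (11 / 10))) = -1205 / 120384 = -0.01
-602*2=-1204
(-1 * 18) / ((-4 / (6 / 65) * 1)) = 27 / 65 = 0.42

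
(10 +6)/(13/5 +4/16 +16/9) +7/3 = 14471/2499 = 5.79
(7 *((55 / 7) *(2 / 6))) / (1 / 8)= 440 / 3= 146.67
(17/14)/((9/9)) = 17/14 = 1.21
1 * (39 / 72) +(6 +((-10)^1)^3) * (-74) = 1765357 / 24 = 73556.54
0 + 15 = 15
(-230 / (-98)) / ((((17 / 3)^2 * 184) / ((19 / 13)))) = 855 / 1472744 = 0.00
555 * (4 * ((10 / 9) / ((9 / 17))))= 4659.26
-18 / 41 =-0.44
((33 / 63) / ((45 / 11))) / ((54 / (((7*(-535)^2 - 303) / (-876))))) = -30299489 / 5587785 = -5.42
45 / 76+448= 34093 / 76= 448.59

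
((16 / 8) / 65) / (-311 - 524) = -0.00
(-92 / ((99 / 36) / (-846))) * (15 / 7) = 4669920 / 77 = 60648.31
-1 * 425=-425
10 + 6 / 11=116 / 11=10.55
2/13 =0.15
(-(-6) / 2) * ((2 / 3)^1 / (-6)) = -1 / 3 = -0.33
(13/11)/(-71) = -13/781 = -0.02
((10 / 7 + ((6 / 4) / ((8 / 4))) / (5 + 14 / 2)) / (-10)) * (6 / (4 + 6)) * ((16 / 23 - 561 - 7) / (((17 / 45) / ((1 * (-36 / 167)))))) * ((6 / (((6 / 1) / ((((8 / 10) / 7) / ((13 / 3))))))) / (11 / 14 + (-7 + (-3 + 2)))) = 0.11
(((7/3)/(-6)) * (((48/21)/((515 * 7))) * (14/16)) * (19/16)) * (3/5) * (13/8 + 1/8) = -133/494400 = -0.00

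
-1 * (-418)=418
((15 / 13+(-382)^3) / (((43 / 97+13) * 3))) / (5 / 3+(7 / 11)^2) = -8505317624353 / 12747904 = -667193.42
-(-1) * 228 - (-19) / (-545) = 124241 / 545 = 227.97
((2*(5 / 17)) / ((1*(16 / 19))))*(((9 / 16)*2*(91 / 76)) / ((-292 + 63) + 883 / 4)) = -1365 / 11968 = -0.11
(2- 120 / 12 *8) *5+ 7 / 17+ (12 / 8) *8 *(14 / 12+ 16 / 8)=-5977 / 17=-351.59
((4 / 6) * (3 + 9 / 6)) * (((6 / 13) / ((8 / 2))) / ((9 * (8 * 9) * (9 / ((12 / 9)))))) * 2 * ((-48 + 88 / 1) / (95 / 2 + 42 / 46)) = 920 / 7035093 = 0.00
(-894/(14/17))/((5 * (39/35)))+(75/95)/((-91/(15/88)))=-29646457/152152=-194.85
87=87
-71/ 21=-3.38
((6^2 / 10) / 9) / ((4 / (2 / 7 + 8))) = 29 / 35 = 0.83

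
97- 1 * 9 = 88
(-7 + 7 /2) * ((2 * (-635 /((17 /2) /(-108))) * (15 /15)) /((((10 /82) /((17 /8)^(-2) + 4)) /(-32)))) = 307361295360 /4913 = 62560817.29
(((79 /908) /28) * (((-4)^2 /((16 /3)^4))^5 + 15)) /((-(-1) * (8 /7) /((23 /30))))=10474291871465033862499 /334992872378565457346560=0.03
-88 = -88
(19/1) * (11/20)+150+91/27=88463/540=163.82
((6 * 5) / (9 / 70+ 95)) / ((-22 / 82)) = -86100 / 73249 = -1.18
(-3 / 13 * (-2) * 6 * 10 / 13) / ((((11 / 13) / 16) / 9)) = 51840 / 143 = 362.52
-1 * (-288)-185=103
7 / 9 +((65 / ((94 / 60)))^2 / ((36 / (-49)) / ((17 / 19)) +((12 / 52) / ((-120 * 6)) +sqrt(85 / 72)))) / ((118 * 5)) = 22105302965710178627 / 4007270292319283949 +214036168273200000 * sqrt(170) / 445252254702142661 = 11.78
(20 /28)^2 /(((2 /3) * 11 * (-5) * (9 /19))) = -95 /3234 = -0.03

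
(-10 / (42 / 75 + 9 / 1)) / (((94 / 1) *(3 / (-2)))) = 250 / 33699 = 0.01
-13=-13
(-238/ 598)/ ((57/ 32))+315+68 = 382.78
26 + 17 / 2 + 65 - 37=125 / 2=62.50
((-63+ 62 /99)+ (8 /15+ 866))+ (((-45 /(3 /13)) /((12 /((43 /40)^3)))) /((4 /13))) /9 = 796.87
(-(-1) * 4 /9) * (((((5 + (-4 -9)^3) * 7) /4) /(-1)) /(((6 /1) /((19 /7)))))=20824 /27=771.26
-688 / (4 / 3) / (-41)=516 / 41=12.59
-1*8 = -8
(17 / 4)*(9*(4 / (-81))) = -17 / 9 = -1.89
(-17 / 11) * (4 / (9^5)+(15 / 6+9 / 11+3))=-139534283 / 14289858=-9.76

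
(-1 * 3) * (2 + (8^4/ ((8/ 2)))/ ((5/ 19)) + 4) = -58458/ 5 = -11691.60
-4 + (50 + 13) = 59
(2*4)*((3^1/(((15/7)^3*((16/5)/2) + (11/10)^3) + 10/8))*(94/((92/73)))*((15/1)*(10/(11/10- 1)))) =21182994000000/144561509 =146532.74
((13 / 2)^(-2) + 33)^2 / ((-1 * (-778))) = 31147561 / 22220458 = 1.40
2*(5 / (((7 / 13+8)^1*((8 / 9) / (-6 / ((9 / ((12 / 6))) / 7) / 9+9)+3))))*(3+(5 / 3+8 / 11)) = 4975100 / 2450547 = 2.03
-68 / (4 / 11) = -187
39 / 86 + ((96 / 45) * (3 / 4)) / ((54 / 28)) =14897 / 11610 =1.28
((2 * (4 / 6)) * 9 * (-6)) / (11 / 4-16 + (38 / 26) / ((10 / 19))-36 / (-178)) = 7.01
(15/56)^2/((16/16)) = 225/3136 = 0.07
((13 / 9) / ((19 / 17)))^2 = 1.67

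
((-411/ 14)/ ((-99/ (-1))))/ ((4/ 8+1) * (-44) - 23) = 137/ 41118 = 0.00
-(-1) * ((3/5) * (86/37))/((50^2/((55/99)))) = 43/138750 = 0.00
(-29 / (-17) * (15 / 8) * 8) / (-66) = -0.39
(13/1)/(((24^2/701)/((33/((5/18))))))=300729/160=1879.56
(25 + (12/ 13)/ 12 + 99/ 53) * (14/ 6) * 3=129955/ 689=188.61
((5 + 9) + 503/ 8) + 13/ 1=719/ 8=89.88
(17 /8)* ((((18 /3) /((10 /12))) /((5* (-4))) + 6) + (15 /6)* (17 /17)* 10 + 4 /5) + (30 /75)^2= 6697 /100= 66.97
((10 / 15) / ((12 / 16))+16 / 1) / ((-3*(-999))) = 152 / 26973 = 0.01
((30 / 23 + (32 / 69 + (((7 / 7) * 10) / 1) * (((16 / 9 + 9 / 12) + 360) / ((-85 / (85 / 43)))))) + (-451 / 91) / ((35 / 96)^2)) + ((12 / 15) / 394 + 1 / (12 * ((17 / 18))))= -397883849311379 / 3323008327275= -119.74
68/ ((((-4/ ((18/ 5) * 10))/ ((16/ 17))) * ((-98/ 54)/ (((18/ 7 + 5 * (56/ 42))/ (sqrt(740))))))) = 502848 * sqrt(185)/ 63455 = 107.78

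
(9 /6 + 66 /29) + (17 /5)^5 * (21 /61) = 1771132701 /11056250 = 160.19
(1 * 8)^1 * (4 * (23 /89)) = 736 /89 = 8.27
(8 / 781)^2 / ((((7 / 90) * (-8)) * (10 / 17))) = -1224 / 4269727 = -0.00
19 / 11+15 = 184 / 11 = 16.73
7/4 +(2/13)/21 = 1919/1092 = 1.76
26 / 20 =13 / 10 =1.30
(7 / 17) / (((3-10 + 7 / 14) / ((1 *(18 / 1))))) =-252 / 221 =-1.14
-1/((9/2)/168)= -112/3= -37.33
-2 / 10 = -1 / 5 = -0.20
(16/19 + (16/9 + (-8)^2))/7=11392/1197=9.52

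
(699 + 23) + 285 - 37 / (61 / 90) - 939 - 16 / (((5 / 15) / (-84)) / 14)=3444146 / 61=56461.41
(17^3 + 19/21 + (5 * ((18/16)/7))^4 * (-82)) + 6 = 72072798677/14751744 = 4885.71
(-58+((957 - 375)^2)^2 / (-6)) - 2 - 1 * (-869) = -19122323887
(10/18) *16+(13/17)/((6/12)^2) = 11.95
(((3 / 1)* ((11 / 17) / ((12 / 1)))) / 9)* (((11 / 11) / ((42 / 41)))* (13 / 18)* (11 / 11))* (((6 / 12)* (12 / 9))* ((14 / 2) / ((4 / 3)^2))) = 5863 / 176256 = 0.03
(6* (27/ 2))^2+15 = 6576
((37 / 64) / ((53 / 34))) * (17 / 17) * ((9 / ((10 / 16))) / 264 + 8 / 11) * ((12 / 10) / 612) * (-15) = -1591 / 186560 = -0.01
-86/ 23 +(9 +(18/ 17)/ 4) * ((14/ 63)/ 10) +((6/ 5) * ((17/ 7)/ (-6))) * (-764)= 10059911/ 27370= 367.55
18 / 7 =2.57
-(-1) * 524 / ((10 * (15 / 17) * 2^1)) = 2227 / 75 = 29.69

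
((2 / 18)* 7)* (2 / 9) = 14 / 81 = 0.17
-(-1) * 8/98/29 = 4/1421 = 0.00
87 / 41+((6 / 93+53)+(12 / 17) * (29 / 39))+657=200194205 / 280891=712.71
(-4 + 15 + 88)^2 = 9801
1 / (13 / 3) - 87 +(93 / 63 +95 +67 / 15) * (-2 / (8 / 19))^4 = 5975406329 / 116480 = 51299.85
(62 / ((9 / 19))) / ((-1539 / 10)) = -620 / 729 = -0.85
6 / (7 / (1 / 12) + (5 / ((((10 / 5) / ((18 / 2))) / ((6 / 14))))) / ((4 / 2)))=56 / 829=0.07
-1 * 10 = -10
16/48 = 1/3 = 0.33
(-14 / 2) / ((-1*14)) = 1 / 2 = 0.50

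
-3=-3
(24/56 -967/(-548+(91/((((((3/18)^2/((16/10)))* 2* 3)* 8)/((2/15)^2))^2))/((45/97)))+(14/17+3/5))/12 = 7461888464969/24756147664080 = 0.30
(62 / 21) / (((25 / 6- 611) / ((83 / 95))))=-10292 / 2421265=-0.00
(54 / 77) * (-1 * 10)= -540 / 77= -7.01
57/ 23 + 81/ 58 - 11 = -9505/ 1334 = -7.13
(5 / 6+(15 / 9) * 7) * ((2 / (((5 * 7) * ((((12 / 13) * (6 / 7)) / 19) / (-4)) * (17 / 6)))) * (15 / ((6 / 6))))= -6175 / 17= -363.24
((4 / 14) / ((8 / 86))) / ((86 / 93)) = 93 / 28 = 3.32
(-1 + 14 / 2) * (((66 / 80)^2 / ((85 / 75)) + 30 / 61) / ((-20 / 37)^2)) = 1488734109 / 66368000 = 22.43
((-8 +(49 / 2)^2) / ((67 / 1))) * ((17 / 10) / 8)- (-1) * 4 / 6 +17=1257139 / 64320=19.55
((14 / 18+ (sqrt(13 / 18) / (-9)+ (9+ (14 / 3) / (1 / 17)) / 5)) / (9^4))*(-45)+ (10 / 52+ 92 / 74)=5*sqrt(26) / 39366+ 8262281 / 6311682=1.31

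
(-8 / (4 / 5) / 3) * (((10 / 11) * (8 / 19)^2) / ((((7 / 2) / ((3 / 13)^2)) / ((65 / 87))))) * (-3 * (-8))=-0.15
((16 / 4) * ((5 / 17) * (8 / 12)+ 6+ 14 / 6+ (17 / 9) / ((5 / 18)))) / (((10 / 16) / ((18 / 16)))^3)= 3799548 / 10625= 357.60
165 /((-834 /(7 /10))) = -77 /556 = -0.14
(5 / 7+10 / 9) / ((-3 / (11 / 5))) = -253 / 189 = -1.34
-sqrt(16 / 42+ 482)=-sqrt(212730) / 21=-21.96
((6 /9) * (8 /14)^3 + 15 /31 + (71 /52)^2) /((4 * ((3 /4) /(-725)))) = -154619713975 /258764688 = -597.53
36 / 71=0.51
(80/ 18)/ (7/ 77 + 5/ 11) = 220/ 27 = 8.15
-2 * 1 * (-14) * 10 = 280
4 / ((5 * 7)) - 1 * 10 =-346 / 35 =-9.89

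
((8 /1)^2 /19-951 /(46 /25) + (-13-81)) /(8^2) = -530937 /55936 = -9.49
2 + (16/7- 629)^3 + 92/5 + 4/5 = -422155906657/1715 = -246155047.61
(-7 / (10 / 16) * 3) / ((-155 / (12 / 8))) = 252 / 775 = 0.33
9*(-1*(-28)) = 252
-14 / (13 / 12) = -168 / 13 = -12.92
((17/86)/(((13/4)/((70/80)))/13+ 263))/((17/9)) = 63/158498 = 0.00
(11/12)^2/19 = 121/2736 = 0.04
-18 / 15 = -6 / 5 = -1.20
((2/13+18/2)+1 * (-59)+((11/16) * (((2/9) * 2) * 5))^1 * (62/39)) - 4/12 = -33521/702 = -47.75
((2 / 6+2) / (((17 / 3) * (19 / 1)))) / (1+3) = 7 / 1292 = 0.01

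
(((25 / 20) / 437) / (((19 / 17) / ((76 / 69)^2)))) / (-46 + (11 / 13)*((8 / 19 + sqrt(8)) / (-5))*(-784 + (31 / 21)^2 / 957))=-209156087603968050 / 961061562504984309123863 + 5626653109201447050*sqrt(2) / 961061562504984309123863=0.00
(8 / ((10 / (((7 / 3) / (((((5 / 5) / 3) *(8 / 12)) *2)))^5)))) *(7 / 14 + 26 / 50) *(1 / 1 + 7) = 208289151 / 8000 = 26036.14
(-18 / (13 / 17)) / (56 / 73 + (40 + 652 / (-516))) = -2881602 / 4836065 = -0.60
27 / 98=0.28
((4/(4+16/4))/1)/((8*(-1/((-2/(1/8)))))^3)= 4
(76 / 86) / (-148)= -19 / 3182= -0.01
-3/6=-1/2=-0.50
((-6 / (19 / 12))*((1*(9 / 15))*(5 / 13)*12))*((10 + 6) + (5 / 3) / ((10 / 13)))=-47088 / 247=-190.64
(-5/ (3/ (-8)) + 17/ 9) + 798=813.22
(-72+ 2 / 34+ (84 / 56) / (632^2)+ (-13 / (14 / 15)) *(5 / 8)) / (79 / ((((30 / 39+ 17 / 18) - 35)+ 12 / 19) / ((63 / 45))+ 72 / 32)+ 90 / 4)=-10056761127772351 / 2338338164073408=-4.30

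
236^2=55696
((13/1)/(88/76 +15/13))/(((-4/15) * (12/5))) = -80275/9136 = -8.79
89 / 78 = 1.14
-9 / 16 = -0.56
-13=-13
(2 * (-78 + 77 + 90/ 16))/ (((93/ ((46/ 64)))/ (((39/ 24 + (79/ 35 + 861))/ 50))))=206084117/ 166656000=1.24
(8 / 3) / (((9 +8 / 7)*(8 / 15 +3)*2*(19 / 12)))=1680 / 71497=0.02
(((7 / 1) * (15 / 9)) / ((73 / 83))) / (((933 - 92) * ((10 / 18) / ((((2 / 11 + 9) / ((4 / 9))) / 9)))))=0.07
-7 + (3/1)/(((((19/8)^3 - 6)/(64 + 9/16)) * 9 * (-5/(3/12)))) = -405899/56805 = -7.15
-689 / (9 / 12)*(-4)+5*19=11309 / 3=3769.67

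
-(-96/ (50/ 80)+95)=293/ 5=58.60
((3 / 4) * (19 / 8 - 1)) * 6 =6.19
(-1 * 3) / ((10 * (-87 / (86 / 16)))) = 43 / 2320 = 0.02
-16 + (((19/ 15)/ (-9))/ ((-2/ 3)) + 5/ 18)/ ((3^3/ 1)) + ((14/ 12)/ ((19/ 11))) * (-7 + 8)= -706699/ 46170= -15.31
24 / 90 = 4 / 15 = 0.27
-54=-54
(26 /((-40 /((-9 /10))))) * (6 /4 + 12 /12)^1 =117 /80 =1.46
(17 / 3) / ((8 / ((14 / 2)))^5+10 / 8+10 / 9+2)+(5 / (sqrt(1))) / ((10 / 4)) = 11065322 / 3818347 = 2.90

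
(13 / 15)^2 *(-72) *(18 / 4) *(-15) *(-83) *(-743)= 1125582588 / 5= 225116517.60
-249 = -249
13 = 13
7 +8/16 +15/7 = 135/14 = 9.64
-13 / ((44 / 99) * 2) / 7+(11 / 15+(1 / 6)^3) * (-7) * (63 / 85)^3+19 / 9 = -1610625811 / 773797500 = -2.08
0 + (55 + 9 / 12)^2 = 49729 / 16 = 3108.06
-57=-57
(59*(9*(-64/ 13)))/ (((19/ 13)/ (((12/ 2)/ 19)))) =-203904/ 361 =-564.83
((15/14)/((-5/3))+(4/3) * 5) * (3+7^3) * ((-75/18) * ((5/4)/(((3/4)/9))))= -5471125/42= -130264.88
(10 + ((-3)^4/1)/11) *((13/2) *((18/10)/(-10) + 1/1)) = 101803/1100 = 92.55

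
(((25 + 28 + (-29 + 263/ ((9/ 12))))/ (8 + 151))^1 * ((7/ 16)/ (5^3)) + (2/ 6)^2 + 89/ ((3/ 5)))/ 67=11801989/ 5326500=2.22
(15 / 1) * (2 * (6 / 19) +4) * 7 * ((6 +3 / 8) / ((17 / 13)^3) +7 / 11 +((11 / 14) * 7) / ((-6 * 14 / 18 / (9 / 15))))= 7423599 / 5491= 1351.96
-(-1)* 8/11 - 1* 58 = -57.27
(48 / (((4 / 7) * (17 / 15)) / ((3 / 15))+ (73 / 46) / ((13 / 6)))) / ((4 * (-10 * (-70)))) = 0.00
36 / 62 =18 / 31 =0.58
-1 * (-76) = 76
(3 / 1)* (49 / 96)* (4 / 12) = 49 / 96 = 0.51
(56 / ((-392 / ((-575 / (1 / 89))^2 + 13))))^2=6858535796091287044 / 49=139970118287577286.61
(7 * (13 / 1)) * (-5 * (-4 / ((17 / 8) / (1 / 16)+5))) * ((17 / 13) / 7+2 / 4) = 1250 / 39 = 32.05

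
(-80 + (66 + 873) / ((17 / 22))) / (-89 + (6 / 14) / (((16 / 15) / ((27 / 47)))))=-101584672 / 7943777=-12.79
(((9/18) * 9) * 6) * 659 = 17793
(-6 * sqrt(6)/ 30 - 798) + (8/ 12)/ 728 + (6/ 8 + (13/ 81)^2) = -475982984/ 597051 - sqrt(6)/ 5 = -797.71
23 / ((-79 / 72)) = -1656 / 79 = -20.96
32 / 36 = 0.89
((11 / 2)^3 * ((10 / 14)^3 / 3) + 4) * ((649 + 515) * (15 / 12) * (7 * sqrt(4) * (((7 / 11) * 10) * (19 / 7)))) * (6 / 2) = 27548657175 / 1078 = 25555340.61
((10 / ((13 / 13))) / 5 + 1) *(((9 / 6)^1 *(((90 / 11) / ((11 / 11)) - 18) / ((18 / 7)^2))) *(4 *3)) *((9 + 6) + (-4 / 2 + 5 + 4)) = -1764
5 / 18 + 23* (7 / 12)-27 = -479 / 36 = -13.31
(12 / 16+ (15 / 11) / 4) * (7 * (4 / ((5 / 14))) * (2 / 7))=1344 / 55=24.44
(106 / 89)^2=11236 / 7921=1.42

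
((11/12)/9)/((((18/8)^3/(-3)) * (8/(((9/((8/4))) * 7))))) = -0.11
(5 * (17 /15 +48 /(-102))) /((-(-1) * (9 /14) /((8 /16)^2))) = 1183 /918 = 1.29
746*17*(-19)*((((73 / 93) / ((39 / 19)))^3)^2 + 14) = -7681600574052686990580626290 / 2276592671439414211689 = -3374165.55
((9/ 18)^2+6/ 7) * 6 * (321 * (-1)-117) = -20367/ 7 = -2909.57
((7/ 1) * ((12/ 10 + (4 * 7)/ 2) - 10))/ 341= 182/ 1705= 0.11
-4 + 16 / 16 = -3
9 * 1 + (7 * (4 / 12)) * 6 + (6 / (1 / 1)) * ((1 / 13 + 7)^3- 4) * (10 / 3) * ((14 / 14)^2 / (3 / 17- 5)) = -1430.01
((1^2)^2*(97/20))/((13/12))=291/65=4.48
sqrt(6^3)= 6 * sqrt(6)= 14.70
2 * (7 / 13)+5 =79 / 13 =6.08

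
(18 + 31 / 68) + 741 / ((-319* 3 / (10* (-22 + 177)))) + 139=-22618267 / 21692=-1042.70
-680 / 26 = -340 / 13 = -26.15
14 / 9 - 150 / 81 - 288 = -7784 / 27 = -288.30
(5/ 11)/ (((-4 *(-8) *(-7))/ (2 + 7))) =-45/ 2464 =-0.02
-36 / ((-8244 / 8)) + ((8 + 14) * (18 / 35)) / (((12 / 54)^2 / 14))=3672742 / 1145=3207.63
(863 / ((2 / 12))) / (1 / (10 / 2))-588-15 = 25287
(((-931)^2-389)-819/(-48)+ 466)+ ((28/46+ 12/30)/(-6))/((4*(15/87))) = 23925192997/27600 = 866854.82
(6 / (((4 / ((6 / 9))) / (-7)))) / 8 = -7 / 8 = -0.88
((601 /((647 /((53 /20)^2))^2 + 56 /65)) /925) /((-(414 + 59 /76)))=-1171318233007 /6347829549795338170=-0.00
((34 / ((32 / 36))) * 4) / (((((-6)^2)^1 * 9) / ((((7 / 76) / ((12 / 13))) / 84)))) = 221 / 393984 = 0.00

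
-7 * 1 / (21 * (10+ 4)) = -1 / 42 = -0.02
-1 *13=-13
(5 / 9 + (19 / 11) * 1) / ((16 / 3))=0.43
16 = 16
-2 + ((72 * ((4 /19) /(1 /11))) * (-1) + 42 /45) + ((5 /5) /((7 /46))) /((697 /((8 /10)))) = -233322808 /1390515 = -167.80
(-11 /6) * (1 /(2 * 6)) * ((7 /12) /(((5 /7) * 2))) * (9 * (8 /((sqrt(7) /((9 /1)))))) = -231 * sqrt(7) /40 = -15.28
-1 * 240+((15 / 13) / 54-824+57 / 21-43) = -1808785 / 1638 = -1104.26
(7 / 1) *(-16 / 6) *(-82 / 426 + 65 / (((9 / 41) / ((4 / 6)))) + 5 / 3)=-21350336 / 5751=-3712.46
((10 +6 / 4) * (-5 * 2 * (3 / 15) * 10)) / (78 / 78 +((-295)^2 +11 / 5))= -0.00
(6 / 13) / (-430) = -3 / 2795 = -0.00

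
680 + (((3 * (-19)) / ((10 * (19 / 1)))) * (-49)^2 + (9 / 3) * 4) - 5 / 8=-1157 / 40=-28.92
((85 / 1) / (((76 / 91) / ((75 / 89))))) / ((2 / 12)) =1740375 / 3382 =514.60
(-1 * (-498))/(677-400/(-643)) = 106738/145237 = 0.73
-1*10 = -10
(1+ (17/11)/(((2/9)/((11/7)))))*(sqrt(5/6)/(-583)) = -167*sqrt(30)/48972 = -0.02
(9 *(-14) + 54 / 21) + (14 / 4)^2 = -3113 / 28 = -111.18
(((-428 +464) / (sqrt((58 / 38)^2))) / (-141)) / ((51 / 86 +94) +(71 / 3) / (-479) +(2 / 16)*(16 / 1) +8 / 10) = -140883480 / 81983895259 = -0.00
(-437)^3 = -83453453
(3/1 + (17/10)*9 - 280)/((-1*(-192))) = -2617/1920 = -1.36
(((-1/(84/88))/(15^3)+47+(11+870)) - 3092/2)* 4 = -175203088/70875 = -2472.00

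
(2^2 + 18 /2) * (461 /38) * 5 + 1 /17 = 509443 /646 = 788.61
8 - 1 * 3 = 5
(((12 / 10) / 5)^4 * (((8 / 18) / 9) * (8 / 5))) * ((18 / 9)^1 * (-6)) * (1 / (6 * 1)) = -1024 / 1953125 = -0.00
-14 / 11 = -1.27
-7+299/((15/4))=1091/15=72.73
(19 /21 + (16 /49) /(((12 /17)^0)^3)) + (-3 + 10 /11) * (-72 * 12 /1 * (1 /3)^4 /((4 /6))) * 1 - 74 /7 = 38993 /1617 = 24.11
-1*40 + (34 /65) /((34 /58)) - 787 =-53697 /65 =-826.11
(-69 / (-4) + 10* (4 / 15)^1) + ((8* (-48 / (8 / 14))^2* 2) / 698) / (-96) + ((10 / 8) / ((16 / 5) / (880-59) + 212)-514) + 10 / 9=-1802862868457 / 3644715888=-494.65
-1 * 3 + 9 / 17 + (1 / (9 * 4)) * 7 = -1393 / 612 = -2.28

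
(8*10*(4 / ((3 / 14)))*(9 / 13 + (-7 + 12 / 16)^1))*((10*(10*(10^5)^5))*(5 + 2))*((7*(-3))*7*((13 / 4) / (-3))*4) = -111022240000000000000000000000000000 / 3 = -37007413333333333333333330000000000.00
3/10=0.30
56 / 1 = 56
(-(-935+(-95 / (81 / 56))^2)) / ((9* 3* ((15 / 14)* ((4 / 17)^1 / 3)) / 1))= -527595187 / 354294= -1489.15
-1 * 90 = -90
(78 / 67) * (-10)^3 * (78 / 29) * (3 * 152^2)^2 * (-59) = 1724479667748864000 / 1943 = 887534569093599.59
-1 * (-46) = 46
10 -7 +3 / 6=7 / 2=3.50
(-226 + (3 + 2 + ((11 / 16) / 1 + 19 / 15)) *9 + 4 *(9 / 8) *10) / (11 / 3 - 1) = -28419 / 640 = -44.40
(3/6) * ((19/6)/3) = 19/36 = 0.53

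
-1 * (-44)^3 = 85184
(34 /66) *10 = 170 /33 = 5.15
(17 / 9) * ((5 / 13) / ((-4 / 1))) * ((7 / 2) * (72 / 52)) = -595 / 676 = -0.88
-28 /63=-4 /9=-0.44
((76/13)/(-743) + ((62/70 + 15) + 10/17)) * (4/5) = 378529192/28735525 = 13.17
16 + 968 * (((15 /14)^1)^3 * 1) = 413863 /343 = 1206.60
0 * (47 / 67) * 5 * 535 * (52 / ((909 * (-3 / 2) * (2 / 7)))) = 0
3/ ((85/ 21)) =63/ 85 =0.74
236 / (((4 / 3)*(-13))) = -177 / 13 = -13.62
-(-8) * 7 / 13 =56 / 13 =4.31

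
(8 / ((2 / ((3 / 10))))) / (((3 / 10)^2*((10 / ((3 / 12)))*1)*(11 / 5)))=5 / 33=0.15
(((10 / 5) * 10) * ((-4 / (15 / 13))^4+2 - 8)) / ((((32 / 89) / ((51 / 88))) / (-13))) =-68918858177 / 1188000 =-58012.51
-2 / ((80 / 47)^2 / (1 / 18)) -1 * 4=-232609 / 57600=-4.04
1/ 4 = 0.25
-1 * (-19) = 19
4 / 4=1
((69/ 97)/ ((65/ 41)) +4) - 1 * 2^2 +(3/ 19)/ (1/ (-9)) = -116484/ 119795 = -0.97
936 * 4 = 3744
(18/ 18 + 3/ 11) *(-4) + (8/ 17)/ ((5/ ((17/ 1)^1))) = -192/ 55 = -3.49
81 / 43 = 1.88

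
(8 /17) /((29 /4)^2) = 128 /14297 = 0.01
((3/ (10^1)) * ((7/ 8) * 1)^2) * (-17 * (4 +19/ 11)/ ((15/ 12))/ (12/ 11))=-52479/ 3200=-16.40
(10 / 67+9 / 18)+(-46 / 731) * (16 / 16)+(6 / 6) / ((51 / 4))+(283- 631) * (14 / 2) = -42097205 / 17286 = -2435.34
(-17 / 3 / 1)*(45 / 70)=-51 / 14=-3.64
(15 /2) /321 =5 /214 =0.02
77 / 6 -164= -907 / 6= -151.17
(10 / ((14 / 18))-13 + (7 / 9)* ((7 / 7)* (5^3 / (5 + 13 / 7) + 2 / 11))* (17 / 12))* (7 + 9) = 8040569 / 24948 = 322.29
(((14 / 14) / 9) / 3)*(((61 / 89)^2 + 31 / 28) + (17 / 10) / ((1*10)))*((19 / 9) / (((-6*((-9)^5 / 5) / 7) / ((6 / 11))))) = 92017703 / 12502346158170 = 0.00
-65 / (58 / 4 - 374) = 130 / 719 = 0.18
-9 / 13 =-0.69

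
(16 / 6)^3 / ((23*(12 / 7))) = 896 / 1863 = 0.48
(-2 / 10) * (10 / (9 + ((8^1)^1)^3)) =-2 / 521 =-0.00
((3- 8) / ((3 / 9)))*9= -135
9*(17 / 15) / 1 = 51 / 5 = 10.20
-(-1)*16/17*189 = 3024/17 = 177.88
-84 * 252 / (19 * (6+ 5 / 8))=-169344 / 1007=-168.17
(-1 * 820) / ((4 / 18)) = -3690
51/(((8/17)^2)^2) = 4259571/4096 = 1039.93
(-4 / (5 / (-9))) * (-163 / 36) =-163 / 5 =-32.60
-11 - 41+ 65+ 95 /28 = 459 /28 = 16.39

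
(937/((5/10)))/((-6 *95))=-3.29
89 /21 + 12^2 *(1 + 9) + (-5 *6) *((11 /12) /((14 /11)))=119501 /84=1422.63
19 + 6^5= 7795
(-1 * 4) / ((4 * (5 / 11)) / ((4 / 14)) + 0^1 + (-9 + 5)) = -22 / 13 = -1.69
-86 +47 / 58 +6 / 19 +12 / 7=-641493 / 7714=-83.16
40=40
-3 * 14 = -42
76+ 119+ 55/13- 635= -5665/13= -435.77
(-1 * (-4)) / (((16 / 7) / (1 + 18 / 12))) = 35 / 8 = 4.38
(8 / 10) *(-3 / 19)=-12 / 95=-0.13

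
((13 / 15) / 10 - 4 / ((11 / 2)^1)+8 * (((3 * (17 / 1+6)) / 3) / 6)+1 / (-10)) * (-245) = -1209761 / 165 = -7331.88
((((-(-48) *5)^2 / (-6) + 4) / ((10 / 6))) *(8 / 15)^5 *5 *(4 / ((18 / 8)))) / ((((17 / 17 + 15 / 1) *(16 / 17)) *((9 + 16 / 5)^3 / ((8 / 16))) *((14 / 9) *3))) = -0.01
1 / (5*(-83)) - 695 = -288426 / 415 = -695.00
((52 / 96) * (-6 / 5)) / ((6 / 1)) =-13 / 120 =-0.11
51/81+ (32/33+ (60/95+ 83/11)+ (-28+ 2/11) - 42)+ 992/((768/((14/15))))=-6640261/112860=-58.84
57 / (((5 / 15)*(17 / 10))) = 1710 / 17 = 100.59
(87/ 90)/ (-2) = -29/ 60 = -0.48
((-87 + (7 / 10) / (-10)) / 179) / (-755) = 8707 / 13514500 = 0.00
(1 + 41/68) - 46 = -44.40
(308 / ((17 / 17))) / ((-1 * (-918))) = 154 / 459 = 0.34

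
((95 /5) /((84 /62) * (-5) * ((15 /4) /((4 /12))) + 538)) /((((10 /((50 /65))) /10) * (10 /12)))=14136 /372203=0.04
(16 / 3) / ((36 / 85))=340 / 27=12.59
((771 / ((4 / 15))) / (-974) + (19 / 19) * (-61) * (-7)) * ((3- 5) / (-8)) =1652027 / 15584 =106.01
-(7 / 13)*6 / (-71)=42 / 923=0.05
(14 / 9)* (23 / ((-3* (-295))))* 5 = 322 / 1593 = 0.20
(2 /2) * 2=2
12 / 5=2.40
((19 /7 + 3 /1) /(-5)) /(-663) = 8 /4641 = 0.00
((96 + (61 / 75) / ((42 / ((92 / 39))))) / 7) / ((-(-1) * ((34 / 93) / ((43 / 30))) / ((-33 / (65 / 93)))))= -1340841803059 / 527913750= -2539.89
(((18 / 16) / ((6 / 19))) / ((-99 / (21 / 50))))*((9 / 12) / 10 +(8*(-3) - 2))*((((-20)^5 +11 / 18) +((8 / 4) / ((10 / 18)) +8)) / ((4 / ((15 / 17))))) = -2336535083813 / 8448000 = -276578.49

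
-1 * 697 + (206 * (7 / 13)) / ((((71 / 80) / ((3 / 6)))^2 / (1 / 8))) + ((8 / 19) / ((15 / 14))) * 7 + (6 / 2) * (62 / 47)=-602084948581 / 877814535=-685.89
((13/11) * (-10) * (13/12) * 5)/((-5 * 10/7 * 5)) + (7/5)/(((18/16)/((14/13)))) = 80633/25740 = 3.13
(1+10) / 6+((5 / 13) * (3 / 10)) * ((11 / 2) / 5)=1529 / 780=1.96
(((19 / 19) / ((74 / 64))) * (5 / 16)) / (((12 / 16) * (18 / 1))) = 0.02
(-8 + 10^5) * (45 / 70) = 449964 / 7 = 64280.57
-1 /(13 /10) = -10 /13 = -0.77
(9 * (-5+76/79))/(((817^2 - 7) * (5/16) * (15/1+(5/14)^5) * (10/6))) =-0.00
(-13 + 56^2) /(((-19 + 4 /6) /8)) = -74952 /55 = -1362.76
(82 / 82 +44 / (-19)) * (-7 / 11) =175 / 209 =0.84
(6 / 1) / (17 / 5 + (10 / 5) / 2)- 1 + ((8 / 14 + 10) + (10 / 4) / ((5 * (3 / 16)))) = 13.60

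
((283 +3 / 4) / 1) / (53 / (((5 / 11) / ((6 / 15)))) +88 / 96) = 5.97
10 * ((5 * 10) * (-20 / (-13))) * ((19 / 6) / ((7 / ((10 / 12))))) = 237500 / 819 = 289.99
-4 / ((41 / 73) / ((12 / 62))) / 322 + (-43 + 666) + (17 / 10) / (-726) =925532081893 / 1485621060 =622.99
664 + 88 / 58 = 19300 / 29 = 665.52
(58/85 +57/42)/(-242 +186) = -2427/66640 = -0.04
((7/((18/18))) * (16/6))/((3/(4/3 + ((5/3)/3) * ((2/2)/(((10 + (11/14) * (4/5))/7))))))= 79646/7533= 10.57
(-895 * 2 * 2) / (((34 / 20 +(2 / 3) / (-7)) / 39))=-29320200 / 337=-87003.56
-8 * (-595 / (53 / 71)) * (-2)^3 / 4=-675920 / 53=-12753.21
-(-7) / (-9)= -7 / 9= -0.78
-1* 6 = -6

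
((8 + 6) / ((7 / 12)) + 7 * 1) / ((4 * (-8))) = -31 / 32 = -0.97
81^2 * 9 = 59049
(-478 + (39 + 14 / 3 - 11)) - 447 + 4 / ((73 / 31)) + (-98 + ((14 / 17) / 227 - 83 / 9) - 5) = -2542597145 / 2535363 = -1002.85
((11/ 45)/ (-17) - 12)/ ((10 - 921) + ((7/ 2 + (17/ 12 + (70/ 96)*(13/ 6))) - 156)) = 294112/ 25961125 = 0.01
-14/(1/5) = -70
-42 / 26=-21 / 13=-1.62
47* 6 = 282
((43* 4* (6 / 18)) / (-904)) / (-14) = 43 / 9492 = 0.00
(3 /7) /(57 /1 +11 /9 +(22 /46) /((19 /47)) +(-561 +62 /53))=-625347 /730191490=-0.00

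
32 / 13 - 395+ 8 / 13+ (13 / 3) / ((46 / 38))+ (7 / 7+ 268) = -107051 / 897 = -119.34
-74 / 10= -37 / 5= -7.40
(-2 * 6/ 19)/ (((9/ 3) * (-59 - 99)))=2/ 1501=0.00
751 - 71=680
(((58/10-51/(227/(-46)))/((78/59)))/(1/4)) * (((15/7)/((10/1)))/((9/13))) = 1080467/71505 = 15.11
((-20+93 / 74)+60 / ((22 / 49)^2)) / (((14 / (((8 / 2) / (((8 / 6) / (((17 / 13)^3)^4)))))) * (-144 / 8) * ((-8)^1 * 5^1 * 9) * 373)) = 1454972608455849239363 / 2353032557919908565180480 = 0.00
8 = 8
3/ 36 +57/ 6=9.58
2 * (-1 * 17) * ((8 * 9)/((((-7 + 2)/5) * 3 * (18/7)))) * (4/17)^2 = 896/51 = 17.57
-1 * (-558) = 558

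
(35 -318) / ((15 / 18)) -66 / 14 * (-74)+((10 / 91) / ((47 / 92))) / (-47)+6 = 15330278 / 1005095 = 15.25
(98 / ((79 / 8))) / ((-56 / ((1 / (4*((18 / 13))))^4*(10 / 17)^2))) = -0.00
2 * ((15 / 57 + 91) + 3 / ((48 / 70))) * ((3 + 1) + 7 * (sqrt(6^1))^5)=14537 / 19 + 915831 * sqrt(6) / 19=118834.51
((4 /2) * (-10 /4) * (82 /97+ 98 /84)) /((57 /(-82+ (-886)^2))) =-765945245 /5529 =-138532.33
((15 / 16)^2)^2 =50625 / 65536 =0.77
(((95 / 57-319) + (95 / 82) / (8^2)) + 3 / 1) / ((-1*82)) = 4948579 / 1291008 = 3.83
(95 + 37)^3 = 2299968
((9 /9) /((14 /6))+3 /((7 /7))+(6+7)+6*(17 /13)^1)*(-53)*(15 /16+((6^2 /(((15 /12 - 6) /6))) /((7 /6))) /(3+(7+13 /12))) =85465390461 /25755184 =3318.38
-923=-923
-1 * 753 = -753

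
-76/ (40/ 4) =-38/ 5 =-7.60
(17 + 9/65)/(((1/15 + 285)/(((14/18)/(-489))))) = -3899/40773798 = -0.00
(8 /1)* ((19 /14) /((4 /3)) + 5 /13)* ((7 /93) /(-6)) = -0.14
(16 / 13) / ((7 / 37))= 592 / 91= 6.51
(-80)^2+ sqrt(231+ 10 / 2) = 6415.36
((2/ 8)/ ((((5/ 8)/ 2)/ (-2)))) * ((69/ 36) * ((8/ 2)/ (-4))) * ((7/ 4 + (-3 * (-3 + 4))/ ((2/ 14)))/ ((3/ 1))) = -1771/ 90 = -19.68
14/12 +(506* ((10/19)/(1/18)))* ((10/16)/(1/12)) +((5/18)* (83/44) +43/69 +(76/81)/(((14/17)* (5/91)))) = 560309722883/15574680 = 35975.68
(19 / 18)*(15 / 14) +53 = 54.13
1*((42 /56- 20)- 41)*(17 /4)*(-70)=143395 /8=17924.38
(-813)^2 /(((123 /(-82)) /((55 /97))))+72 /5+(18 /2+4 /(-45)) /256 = -279177175567 /1117440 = -249836.39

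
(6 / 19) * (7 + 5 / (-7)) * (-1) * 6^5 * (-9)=18475776 / 133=138915.61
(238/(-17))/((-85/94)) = 1316/85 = 15.48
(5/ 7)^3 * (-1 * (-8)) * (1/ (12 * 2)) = 125/ 1029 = 0.12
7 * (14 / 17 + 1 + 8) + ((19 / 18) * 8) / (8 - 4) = 10844 / 153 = 70.88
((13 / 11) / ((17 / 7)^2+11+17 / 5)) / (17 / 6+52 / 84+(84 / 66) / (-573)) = 8516690 / 504674959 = 0.02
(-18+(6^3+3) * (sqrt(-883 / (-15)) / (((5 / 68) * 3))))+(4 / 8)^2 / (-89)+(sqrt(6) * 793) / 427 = -6409 / 356+13 * sqrt(6) / 7+4964 * sqrt(13245) / 75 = 7603.77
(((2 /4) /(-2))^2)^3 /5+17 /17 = 20481 /20480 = 1.00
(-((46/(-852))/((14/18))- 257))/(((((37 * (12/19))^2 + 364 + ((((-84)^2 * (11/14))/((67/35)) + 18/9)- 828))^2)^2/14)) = 0.00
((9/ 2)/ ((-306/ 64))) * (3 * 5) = -240/ 17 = -14.12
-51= -51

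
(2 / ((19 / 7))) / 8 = 7 / 76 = 0.09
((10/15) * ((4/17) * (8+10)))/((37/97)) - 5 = 1511/629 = 2.40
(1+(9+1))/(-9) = -11/9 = -1.22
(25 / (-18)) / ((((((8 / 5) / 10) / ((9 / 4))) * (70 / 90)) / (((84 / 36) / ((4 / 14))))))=-13125 / 64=-205.08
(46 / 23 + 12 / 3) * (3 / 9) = 2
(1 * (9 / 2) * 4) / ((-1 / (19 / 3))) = -114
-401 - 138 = -539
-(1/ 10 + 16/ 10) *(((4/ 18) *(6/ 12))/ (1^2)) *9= -17/ 10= -1.70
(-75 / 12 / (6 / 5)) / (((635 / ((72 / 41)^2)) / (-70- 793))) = 4660200 / 213487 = 21.83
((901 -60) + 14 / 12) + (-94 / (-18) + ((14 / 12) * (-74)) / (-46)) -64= 162550 / 207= 785.27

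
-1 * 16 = -16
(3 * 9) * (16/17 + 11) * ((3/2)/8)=60.45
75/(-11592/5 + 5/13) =-4875/150671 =-0.03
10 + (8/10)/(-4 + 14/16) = 1218/125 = 9.74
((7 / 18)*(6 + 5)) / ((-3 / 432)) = -616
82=82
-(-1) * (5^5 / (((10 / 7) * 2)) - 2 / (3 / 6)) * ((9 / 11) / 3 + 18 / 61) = 618.77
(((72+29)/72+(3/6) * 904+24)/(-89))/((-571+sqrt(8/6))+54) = 34373 * sqrt(3)/2569169052+17770841/1712779368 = 0.01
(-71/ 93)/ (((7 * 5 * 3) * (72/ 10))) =-71/ 70308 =-0.00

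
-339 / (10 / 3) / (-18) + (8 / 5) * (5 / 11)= 1403 / 220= 6.38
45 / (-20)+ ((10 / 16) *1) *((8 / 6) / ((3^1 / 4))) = -41 / 36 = -1.14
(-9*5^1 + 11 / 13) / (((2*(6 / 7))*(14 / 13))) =-287 / 12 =-23.92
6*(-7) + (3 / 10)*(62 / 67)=-13977 / 335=-41.72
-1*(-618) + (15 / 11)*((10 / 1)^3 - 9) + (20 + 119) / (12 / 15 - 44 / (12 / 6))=2288633 / 1166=1962.81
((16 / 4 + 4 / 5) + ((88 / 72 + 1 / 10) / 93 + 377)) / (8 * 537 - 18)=0.09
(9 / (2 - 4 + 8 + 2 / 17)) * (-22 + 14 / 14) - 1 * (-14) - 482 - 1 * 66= -58749 / 104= -564.89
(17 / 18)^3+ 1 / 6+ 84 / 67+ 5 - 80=-28421617 / 390744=-72.74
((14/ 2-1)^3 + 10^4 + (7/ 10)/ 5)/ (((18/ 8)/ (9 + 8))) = 5789146/ 75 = 77188.61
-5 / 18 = -0.28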